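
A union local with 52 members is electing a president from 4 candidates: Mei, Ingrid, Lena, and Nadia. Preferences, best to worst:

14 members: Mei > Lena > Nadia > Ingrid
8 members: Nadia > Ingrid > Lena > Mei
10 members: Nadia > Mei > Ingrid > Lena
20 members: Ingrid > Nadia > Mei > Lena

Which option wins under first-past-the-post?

Ingrid

First-place votes: Mei 14, Ingrid 20, Lena 0, Nadia 18.
Ingrid has the most first-place votes.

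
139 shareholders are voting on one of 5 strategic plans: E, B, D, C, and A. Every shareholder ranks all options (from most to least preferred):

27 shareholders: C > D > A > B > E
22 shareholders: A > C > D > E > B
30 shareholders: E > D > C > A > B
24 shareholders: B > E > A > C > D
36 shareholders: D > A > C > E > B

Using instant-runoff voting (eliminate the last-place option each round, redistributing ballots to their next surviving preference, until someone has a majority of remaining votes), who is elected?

Round 1: E 30, B 24, D 36, C 27, A 22. Eliminate A.
Round 2: E 30, B 24, D 36, C 49. Eliminate B.
Round 3: E 54, D 36, C 49. Eliminate D.
Round 4: E 54, C 85. C has a majority.

C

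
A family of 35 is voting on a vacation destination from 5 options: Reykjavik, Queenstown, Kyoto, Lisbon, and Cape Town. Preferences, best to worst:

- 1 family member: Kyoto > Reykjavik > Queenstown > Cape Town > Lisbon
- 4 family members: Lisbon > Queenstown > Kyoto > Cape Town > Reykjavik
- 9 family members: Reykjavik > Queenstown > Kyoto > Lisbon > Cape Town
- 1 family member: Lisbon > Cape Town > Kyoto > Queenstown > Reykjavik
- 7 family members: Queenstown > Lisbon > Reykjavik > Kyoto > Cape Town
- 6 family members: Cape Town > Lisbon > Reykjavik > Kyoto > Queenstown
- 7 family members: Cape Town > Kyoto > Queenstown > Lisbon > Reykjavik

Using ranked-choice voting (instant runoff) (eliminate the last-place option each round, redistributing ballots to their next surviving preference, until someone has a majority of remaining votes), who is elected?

Round 1: Reykjavik 9, Queenstown 7, Kyoto 1, Lisbon 5, Cape Town 13. Eliminate Kyoto.
Round 2: Reykjavik 10, Queenstown 7, Lisbon 5, Cape Town 13. Eliminate Lisbon.
Round 3: Reykjavik 10, Queenstown 11, Cape Town 14. Eliminate Reykjavik.
Round 4: Queenstown 21, Cape Town 14. Queenstown has a majority.

Queenstown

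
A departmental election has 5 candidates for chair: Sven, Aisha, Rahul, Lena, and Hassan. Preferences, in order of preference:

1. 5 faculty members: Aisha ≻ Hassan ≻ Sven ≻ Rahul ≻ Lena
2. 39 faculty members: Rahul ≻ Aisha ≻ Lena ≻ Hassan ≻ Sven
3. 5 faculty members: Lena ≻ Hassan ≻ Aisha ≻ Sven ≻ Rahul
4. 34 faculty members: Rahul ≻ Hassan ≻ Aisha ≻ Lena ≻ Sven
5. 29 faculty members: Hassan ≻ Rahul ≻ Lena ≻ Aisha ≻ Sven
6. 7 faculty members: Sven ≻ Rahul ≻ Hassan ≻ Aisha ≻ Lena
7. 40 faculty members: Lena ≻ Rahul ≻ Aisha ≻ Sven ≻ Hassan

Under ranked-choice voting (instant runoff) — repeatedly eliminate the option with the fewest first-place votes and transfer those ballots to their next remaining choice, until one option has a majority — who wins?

Rahul

Round 1: Sven 7, Aisha 5, Rahul 73, Lena 45, Hassan 29. Eliminate Aisha.
Round 2: Sven 7, Rahul 73, Lena 45, Hassan 34. Eliminate Sven.
Round 3: Rahul 80, Lena 45, Hassan 34. Rahul has a majority.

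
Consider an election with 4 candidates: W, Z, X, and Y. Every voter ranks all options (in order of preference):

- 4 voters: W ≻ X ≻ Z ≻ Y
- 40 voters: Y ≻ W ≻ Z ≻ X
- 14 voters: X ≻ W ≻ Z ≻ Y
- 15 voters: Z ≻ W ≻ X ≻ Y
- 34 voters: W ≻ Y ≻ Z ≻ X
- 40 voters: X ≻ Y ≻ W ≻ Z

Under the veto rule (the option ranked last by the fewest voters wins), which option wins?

W

Last-place votes: W 0, Z 40, X 74, Y 33.
W is ranked last by the fewest voters, so W wins.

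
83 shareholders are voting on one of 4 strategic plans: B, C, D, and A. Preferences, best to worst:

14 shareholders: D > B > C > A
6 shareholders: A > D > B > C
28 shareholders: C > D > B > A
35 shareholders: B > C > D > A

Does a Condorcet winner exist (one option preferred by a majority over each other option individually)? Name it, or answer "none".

Checking pairwise contests:
D beats B 48–35.
B beats C 55–28.
C beats D 63–20.
B beats A 77–6.
Every option loses at least one head-to-head, so there is no Condorcet winner.

none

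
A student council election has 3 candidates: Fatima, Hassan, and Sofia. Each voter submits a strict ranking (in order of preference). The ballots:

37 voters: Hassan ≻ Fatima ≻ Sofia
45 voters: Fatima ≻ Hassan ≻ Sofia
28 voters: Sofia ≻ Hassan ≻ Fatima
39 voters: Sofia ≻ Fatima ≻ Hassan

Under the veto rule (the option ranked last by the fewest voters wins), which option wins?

Last-place votes: Fatima 28, Hassan 39, Sofia 82.
Fatima is ranked last by the fewest voters, so Fatima wins.

Fatima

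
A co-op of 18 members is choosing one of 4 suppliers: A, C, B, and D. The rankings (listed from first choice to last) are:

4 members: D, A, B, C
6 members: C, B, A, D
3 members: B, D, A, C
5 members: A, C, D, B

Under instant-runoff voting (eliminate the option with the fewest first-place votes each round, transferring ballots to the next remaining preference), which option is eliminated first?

Round 1: A 5, C 6, B 3, D 4. Eliminate B.

B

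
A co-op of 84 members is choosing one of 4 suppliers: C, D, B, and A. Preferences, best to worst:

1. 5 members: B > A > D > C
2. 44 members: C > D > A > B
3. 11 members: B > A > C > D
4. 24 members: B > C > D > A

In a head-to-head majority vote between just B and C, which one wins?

C

Voters preferring B to C: 40; preferring C to B: 44.
C wins the head-to-head.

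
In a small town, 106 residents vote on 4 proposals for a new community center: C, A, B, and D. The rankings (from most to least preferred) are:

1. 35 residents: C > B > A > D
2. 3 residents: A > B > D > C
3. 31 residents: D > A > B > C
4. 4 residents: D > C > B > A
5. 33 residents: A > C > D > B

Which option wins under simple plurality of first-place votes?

A

First-place votes: C 35, A 36, B 0, D 35.
A has the most first-place votes.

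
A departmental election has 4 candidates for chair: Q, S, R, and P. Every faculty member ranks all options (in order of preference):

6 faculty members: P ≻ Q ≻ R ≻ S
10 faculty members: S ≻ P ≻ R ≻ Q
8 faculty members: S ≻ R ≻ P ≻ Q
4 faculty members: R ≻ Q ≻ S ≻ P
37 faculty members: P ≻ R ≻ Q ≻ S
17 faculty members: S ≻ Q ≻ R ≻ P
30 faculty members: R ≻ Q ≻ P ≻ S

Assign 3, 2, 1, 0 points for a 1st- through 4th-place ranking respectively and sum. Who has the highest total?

R

Q: 6·2 + 10·0 + 8·0 + 4·2 + 37·1 + 17·2 + 30·2 = 151
S: 6·0 + 10·3 + 8·3 + 4·1 + 37·0 + 17·3 + 30·0 = 109
R: 6·1 + 10·1 + 8·2 + 4·3 + 37·2 + 17·1 + 30·3 = 225
P: 6·3 + 10·2 + 8·1 + 4·0 + 37·3 + 17·0 + 30·1 = 187
R has the highest Borda score (225).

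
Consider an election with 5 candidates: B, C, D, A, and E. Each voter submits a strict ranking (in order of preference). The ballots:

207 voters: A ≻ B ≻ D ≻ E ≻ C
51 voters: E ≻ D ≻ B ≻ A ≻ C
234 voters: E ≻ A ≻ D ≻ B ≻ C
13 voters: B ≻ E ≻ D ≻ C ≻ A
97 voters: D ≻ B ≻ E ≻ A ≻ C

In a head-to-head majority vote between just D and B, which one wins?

Voters preferring D to B: 382; preferring B to D: 220.
D wins the head-to-head.

D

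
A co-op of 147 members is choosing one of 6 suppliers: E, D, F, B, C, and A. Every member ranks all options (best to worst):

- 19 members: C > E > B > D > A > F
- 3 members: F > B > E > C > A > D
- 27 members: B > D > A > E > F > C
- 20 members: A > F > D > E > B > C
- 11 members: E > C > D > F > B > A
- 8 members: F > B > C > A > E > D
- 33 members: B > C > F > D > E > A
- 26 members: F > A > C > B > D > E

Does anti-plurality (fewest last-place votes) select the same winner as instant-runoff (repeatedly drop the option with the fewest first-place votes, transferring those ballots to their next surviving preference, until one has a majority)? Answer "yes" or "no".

yes

Anti-plurality — last-place votes: E 26, D 11, F 19, B 0, C 47, A 44. Winner: B.
Instant-runoff — R1 E 11, D 0, F 37, B 60, C 19, A 20 (D out); R2 E 11, F 37, B 60, C 19, A 20 (E out); R3 F 37, B 60, C 30, A 20 (A out); R4 F 57, B 60, C 30 (C out); R5 F 68, B 79 (B winner). Winner: B.
The two methods agree.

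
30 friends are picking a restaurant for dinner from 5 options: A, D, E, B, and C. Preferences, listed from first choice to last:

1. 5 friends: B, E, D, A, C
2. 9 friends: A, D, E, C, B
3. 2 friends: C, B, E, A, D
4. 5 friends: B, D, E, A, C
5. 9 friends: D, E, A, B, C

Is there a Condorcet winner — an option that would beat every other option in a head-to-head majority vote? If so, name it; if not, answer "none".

D

D vs A: 19–11 for D.
D vs E: 23–7 for D.
D vs B: 18–12 for D.
D vs C: 28–2 for D.
D beats every other option head-to-head.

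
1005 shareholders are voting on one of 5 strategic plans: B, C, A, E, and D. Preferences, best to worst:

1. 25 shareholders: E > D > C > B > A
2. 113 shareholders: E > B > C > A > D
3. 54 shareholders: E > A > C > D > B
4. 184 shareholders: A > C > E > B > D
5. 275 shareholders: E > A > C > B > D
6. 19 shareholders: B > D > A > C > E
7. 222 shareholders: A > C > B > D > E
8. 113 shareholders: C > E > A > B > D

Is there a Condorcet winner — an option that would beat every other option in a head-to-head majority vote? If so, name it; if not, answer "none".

Checking pairwise contests:
C beats B 873–132.
A beats C 754–251.
E beats A 580–425.
C beats E 538–467.
B beats D 926–79.
Every option loses at least one head-to-head, so there is no Condorcet winner.

none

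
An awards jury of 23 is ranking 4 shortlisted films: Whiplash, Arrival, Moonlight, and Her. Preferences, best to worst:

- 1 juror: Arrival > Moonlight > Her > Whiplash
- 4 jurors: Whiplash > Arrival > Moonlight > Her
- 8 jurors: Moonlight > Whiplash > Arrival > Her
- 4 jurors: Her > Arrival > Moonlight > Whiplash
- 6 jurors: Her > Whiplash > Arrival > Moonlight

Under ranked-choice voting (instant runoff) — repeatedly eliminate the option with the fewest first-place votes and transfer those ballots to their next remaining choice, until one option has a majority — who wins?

Moonlight

Round 1: Whiplash 4, Arrival 1, Moonlight 8, Her 10. Eliminate Arrival.
Round 2: Whiplash 4, Moonlight 9, Her 10. Eliminate Whiplash.
Round 3: Moonlight 13, Her 10. Moonlight has a majority.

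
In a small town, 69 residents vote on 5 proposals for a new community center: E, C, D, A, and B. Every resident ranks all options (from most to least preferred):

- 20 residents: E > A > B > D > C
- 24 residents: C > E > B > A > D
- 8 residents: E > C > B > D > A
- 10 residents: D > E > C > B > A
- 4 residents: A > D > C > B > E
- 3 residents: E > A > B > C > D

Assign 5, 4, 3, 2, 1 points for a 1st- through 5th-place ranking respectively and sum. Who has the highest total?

E

E: 20·5 + 24·4 + 8·5 + 10·4 + 4·1 + 3·5 = 295
C: 20·1 + 24·5 + 8·4 + 10·3 + 4·3 + 3·2 = 220
D: 20·2 + 24·1 + 8·2 + 10·5 + 4·4 + 3·1 = 149
A: 20·4 + 24·2 + 8·1 + 10·1 + 4·5 + 3·4 = 178
B: 20·3 + 24·3 + 8·3 + 10·2 + 4·2 + 3·3 = 193
E has the highest Borda score (295).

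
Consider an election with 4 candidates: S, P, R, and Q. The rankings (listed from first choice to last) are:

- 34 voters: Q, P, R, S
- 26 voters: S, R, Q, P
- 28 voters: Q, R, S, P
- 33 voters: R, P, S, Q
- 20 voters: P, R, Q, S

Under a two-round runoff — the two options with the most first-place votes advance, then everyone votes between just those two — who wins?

Round 1 first-place votes: S 26, P 20, R 33, Q 62.
Q and R advance.
Runoff: Q is preferred to R by 62 voters; R by 79.
R wins the runoff.

R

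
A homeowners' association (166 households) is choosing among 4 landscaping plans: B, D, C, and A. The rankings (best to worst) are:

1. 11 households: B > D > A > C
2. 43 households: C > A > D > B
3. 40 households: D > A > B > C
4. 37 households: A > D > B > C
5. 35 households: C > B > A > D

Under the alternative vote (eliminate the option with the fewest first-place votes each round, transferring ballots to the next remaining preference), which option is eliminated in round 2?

Round 1: B 11, D 40, C 78, A 37. Eliminate B.
Round 2: D 51, C 78, A 37. Eliminate A.

A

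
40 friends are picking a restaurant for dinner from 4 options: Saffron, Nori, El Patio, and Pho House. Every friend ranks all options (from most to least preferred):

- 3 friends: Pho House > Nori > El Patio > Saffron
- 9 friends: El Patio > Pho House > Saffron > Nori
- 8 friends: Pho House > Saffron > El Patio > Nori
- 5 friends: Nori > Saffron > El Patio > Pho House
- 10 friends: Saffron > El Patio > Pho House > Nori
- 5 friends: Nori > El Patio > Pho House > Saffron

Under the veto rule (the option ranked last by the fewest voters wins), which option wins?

Last-place votes: Saffron 8, Nori 27, El Patio 0, Pho House 5.
El Patio is ranked last by the fewest voters, so El Patio wins.

El Patio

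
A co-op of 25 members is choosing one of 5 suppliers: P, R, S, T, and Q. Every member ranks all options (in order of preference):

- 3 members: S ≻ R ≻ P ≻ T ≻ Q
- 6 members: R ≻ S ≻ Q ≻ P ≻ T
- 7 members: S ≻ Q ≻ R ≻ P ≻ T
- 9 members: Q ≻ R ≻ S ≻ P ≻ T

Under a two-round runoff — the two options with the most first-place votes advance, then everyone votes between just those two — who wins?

S

Round 1 first-place votes: P 0, R 6, S 10, T 0, Q 9.
S and Q advance.
Runoff: S is preferred to Q by 16 voters; Q by 9.
S wins the runoff.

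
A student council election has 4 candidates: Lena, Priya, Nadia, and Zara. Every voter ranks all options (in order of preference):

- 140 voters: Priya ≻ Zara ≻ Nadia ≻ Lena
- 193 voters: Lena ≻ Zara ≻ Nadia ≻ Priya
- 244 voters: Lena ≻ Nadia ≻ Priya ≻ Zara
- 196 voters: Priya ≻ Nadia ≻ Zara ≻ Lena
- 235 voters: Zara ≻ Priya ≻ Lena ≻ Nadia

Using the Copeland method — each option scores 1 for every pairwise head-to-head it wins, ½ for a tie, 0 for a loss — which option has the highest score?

Priya

Lena: beats Nadia; loses to Priya and Zara → score 1.
Priya: beats Lena, Nadia, and Zara → score 3.
Nadia: loses to Lena, Priya, and Zara → score 0.
Zara: beats Lena and Nadia; loses to Priya → score 2.
Priya has the best pairwise record.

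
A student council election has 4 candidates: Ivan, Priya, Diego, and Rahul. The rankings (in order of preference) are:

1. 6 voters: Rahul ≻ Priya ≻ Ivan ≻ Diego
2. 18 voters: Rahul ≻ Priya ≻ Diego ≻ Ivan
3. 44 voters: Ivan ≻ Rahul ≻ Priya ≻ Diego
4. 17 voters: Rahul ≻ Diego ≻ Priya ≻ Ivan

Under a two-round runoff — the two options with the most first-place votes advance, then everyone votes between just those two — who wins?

Ivan

Round 1 first-place votes: Ivan 44, Priya 0, Diego 0, Rahul 41.
Ivan and Rahul advance.
Runoff: Ivan is preferred to Rahul by 44 voters; Rahul by 41.
Ivan wins the runoff.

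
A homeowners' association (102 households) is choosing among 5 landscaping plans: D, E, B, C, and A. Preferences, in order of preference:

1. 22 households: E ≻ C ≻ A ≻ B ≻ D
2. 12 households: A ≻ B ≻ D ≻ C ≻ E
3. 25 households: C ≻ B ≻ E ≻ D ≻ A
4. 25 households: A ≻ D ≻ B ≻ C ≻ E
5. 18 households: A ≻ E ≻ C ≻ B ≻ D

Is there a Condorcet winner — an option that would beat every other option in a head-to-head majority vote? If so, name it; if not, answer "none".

A

A vs D: 77–25 for A.
A vs E: 55–47 for A.
A vs B: 77–25 for A.
A vs C: 55–47 for A.
A beats every other option head-to-head.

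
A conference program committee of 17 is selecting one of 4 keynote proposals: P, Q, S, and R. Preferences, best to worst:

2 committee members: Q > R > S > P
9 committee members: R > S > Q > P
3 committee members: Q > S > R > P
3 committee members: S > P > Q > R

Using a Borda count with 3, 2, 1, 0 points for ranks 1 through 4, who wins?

P: 2·0 + 9·0 + 3·0 + 3·2 = 6
Q: 2·3 + 9·1 + 3·3 + 3·1 = 27
S: 2·1 + 9·2 + 3·2 + 3·3 = 35
R: 2·2 + 9·3 + 3·1 + 3·0 = 34
S has the highest Borda score (35).

S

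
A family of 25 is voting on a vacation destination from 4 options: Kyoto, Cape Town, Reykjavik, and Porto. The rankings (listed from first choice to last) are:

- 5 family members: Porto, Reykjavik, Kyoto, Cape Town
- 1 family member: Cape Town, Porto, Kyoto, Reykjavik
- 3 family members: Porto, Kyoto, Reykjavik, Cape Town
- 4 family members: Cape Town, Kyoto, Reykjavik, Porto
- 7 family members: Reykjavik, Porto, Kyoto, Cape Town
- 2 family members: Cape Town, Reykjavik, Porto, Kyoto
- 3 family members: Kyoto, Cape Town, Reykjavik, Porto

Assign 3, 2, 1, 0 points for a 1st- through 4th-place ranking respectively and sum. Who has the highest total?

Kyoto: 5·1 + 1·1 + 3·2 + 4·2 + 7·1 + 2·0 + 3·3 = 36
Cape Town: 5·0 + 1·3 + 3·0 + 4·3 + 7·0 + 2·3 + 3·2 = 27
Reykjavik: 5·2 + 1·0 + 3·1 + 4·1 + 7·3 + 2·2 + 3·1 = 45
Porto: 5·3 + 1·2 + 3·3 + 4·0 + 7·2 + 2·1 + 3·0 = 42
Reykjavik has the highest Borda score (45).

Reykjavik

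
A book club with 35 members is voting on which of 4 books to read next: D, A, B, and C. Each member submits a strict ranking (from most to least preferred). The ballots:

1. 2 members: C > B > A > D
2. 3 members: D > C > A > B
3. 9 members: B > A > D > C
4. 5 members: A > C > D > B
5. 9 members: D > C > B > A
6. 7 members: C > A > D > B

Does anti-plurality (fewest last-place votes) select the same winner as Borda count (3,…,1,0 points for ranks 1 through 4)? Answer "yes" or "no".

Anti-plurality — last-place votes: D 2, A 9, B 15, C 9. Winner: D.
Borda — scores: D 57, A 52, B 40, C 61. Winner: C.
The two methods disagree.

no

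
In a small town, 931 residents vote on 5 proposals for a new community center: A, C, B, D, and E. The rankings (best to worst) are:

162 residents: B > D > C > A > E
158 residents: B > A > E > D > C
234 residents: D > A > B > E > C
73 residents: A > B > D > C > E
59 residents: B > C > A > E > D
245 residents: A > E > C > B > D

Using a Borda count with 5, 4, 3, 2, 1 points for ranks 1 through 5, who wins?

A

A: 162·2 + 158·4 + 234·4 + 73·5 + 59·3 + 245·5 = 3659
C: 162·3 + 158·1 + 234·1 + 73·2 + 59·4 + 245·3 = 1995
B: 162·5 + 158·5 + 234·3 + 73·4 + 59·5 + 245·2 = 3379
D: 162·4 + 158·2 + 234·5 + 73·3 + 59·1 + 245·1 = 2657
E: 162·1 + 158·3 + 234·2 + 73·1 + 59·2 + 245·4 = 2275
A has the highest Borda score (3659).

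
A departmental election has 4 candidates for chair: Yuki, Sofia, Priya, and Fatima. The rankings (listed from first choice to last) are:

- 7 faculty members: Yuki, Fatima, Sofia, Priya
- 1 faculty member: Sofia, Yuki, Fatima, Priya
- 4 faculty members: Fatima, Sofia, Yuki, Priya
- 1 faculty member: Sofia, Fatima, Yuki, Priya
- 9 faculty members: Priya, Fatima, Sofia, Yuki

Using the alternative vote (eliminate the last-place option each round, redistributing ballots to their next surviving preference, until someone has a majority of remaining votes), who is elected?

Round 1: Yuki 7, Sofia 2, Priya 9, Fatima 4. Eliminate Sofia.
Round 2: Yuki 8, Priya 9, Fatima 5. Eliminate Fatima.
Round 3: Yuki 13, Priya 9. Yuki has a majority.

Yuki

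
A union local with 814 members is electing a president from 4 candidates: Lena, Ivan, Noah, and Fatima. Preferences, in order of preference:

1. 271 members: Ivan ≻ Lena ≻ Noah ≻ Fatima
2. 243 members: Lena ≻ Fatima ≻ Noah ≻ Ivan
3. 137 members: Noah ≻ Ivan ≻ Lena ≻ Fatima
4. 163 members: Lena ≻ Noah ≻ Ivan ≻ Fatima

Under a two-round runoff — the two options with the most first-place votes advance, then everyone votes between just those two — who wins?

Ivan

Round 1 first-place votes: Lena 406, Ivan 271, Noah 137, Fatima 0.
Lena and Ivan advance.
Runoff: Lena is preferred to Ivan by 406 voters; Ivan by 408.
Ivan wins the runoff.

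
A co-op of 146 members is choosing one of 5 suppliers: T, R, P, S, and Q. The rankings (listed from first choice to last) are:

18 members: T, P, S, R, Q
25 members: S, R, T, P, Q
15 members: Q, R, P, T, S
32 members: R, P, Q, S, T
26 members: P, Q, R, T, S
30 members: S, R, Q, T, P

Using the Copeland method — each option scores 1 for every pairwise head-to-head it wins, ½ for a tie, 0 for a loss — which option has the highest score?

T: ties P; loses to R, S, and Q → score 0.5.
R: beats T, P, and Q; ties S → score 3.5.
P: beats S and Q; ties T; loses to R → score 2.5.
S: beats T; ties R and Q; loses to P → score 2.
Q: beats T; ties S; loses to R and P → score 1.5.
R has the best pairwise record.

R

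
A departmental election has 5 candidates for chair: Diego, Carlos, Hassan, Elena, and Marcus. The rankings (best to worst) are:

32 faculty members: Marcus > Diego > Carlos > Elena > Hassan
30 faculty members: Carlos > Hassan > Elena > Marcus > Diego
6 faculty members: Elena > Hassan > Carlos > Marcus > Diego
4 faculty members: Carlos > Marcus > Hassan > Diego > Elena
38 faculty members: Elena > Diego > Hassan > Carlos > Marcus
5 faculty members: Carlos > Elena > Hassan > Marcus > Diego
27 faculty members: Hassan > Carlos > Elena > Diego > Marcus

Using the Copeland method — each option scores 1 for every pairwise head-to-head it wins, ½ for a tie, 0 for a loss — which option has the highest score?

Carlos

Diego: loses to Carlos, Hassan, Elena, and Marcus → score 0.
Carlos: beats Diego, Elena, and Marcus; ties Hassan → score 3.5.
Hassan: beats Diego and Marcus; ties Carlos; loses to Elena → score 2.5.
Elena: beats Diego, Hassan, and Marcus; loses to Carlos → score 3.
Marcus: beats Diego; loses to Carlos, Hassan, and Elena → score 1.
Carlos has the best pairwise record.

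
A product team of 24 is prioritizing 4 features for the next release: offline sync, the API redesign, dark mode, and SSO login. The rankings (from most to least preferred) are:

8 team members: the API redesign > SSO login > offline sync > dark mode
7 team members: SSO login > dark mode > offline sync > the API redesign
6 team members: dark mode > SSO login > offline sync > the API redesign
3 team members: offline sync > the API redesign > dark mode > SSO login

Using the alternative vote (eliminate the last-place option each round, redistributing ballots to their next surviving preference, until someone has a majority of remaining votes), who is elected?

Round 1: offline sync 3, the API redesign 8, dark mode 6, SSO login 7. Eliminate offline sync.
Round 2: the API redesign 11, dark mode 6, SSO login 7. Eliminate dark mode.
Round 3: the API redesign 11, SSO login 13. SSO login has a majority.

SSO login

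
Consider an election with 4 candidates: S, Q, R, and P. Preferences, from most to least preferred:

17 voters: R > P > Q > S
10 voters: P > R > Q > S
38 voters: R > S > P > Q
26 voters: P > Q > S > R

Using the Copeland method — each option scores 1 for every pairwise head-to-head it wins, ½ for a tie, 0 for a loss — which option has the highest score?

R

S: loses to Q, R, and P → score 0.
Q: beats S; loses to R and P → score 1.
R: beats S, Q, and P → score 3.
P: beats S and Q; loses to R → score 2.
R has the best pairwise record.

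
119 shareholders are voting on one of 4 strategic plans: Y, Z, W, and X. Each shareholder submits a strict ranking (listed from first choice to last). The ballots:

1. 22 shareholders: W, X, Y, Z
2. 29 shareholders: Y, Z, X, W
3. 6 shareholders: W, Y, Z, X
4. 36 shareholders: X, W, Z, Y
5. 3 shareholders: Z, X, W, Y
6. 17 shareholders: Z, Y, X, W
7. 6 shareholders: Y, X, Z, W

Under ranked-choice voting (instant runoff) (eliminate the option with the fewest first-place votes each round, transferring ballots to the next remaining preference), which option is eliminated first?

Round 1: Y 35, Z 20, W 28, X 36. Eliminate Z.

Z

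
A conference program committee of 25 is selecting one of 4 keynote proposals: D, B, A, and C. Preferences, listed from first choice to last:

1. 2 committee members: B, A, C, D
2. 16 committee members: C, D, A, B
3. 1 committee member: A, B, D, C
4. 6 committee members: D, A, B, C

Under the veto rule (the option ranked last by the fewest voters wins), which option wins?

Last-place votes: D 2, B 16, A 0, C 7.
A is ranked last by the fewest voters, so A wins.

A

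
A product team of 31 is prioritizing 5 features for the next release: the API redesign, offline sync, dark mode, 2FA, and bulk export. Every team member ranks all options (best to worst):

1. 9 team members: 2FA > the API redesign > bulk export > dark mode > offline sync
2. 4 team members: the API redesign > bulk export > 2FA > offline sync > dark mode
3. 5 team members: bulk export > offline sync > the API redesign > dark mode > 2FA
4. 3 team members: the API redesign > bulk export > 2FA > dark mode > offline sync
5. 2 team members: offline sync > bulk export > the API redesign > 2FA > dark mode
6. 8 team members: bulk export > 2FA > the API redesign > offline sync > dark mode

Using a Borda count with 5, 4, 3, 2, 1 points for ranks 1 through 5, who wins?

the API redesign: 9·4 + 4·5 + 5·3 + 3·5 + 2·3 + 8·3 = 116
offline sync: 9·1 + 4·2 + 5·4 + 3·1 + 2·5 + 8·2 = 66
dark mode: 9·2 + 4·1 + 5·2 + 3·2 + 2·1 + 8·1 = 48
2FA: 9·5 + 4·3 + 5·1 + 3·3 + 2·2 + 8·4 = 107
bulk export: 9·3 + 4·4 + 5·5 + 3·4 + 2·4 + 8·5 = 128
bulk export has the highest Borda score (128).

bulk export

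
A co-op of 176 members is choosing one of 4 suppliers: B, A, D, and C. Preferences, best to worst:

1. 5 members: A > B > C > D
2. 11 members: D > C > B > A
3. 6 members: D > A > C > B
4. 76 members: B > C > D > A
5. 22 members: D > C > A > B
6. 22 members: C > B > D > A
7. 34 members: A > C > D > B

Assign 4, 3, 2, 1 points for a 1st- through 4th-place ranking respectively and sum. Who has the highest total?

B: 5·3 + 11·2 + 6·1 + 76·4 + 22·1 + 22·3 + 34·1 = 469
A: 5·4 + 11·1 + 6·3 + 76·1 + 22·2 + 22·1 + 34·4 = 327
D: 5·1 + 11·4 + 6·4 + 76·2 + 22·4 + 22·2 + 34·2 = 425
C: 5·2 + 11·3 + 6·2 + 76·3 + 22·3 + 22·4 + 34·3 = 539
C has the highest Borda score (539).

C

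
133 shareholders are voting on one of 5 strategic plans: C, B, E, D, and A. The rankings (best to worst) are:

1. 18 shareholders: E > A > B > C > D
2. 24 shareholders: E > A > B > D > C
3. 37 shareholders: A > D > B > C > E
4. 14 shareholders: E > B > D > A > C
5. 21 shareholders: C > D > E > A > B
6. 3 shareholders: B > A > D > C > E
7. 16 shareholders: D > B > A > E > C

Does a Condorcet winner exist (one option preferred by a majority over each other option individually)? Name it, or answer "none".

Checking pairwise contests:
B beats C 112–21.
E beats B 77–56.
D beats E 77–56.
A beats D 82–51.
E beats A 77–56.
Every option loses at least one head-to-head, so there is no Condorcet winner.

none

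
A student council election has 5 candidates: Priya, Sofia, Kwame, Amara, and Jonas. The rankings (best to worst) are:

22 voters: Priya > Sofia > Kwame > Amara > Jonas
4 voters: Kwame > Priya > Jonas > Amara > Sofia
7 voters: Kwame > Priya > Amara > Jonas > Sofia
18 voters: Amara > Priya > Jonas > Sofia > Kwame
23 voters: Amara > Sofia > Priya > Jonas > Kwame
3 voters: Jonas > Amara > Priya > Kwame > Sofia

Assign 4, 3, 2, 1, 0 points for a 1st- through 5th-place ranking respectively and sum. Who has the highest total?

Priya

Priya: 22·4 + 4·3 + 7·3 + 18·3 + 23·2 + 3·2 = 227
Sofia: 22·3 + 4·0 + 7·0 + 18·1 + 23·3 + 3·0 = 153
Kwame: 22·2 + 4·4 + 7·4 + 18·0 + 23·0 + 3·1 = 91
Amara: 22·1 + 4·1 + 7·2 + 18·4 + 23·4 + 3·3 = 213
Jonas: 22·0 + 4·2 + 7·1 + 18·2 + 23·1 + 3·4 = 86
Priya has the highest Borda score (227).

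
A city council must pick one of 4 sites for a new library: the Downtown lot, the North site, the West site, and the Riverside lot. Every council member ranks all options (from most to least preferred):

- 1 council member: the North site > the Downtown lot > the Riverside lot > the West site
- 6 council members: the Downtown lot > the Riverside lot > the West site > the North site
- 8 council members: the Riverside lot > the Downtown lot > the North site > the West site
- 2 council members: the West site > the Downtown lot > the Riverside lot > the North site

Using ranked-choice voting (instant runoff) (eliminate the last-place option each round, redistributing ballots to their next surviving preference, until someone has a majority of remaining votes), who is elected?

the Downtown lot

Round 1: the Downtown lot 6, the North site 1, the West site 2, the Riverside lot 8. Eliminate the North site.
Round 2: the Downtown lot 7, the West site 2, the Riverside lot 8. Eliminate the West site.
Round 3: the Downtown lot 9, the Riverside lot 8. The Downtown lot has a majority.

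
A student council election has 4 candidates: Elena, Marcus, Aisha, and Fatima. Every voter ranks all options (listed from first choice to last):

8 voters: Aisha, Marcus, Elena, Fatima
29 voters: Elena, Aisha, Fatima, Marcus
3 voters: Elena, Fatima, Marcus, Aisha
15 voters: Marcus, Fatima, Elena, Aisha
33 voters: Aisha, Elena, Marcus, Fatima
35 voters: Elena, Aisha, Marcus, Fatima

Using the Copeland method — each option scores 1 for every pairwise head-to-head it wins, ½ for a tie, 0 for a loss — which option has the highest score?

Elena

Elena: beats Marcus, Aisha, and Fatima → score 3.
Marcus: beats Fatima; loses to Elena and Aisha → score 1.
Aisha: beats Marcus and Fatima; loses to Elena → score 2.
Fatima: loses to Elena, Marcus, and Aisha → score 0.
Elena has the best pairwise record.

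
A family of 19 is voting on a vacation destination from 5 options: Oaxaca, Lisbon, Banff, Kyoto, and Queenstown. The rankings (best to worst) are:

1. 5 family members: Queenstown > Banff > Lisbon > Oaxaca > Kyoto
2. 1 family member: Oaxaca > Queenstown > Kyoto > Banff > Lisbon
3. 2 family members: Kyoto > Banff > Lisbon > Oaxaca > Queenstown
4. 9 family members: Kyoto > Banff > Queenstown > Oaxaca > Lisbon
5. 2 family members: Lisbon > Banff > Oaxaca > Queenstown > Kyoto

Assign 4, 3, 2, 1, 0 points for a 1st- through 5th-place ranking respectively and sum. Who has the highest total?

Banff

Oaxaca: 5·1 + 1·4 + 2·1 + 9·1 + 2·2 = 24
Lisbon: 5·2 + 1·0 + 2·2 + 9·0 + 2·4 = 22
Banff: 5·3 + 1·1 + 2·3 + 9·3 + 2·3 = 55
Kyoto: 5·0 + 1·2 + 2·4 + 9·4 + 2·0 = 46
Queenstown: 5·4 + 1·3 + 2·0 + 9·2 + 2·1 = 43
Banff has the highest Borda score (55).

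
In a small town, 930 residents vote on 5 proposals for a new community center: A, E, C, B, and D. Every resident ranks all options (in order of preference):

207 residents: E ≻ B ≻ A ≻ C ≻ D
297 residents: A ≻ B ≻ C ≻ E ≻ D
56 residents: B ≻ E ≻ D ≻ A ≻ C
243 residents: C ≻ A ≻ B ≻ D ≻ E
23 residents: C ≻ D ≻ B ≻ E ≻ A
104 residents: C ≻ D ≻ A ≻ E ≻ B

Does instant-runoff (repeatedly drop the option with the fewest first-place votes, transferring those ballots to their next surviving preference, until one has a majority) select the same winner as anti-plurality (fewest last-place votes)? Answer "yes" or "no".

Instant-runoff — R1 A 297, E 207, C 370, B 56, D 0 (D out); R2 A 297, E 207, C 370, B 56 (B out); R3 A 297, E 263, C 370 (E out); R4 A 560, C 370 (A winner). Winner: A.
Anti-plurality — last-place votes: A 23, E 243, C 56, B 104, D 504. Winner: A.
The two methods agree.

yes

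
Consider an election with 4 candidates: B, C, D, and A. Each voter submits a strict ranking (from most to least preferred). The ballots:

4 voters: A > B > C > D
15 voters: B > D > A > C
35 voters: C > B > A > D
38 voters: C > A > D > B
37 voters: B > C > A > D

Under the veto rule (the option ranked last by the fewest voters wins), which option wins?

Last-place votes: B 38, C 15, D 76, A 0.
A is ranked last by the fewest voters, so A wins.

A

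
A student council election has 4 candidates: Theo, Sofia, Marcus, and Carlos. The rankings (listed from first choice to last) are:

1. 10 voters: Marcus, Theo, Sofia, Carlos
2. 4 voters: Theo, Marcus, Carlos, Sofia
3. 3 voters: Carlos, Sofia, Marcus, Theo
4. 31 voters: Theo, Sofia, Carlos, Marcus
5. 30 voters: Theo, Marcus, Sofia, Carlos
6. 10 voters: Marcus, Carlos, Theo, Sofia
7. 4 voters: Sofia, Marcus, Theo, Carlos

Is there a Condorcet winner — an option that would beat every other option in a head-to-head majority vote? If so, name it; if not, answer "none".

Theo

Theo vs Sofia: 85–7 for Theo.
Theo vs Marcus: 65–27 for Theo.
Theo vs Carlos: 79–13 for Theo.
Theo beats every other option head-to-head.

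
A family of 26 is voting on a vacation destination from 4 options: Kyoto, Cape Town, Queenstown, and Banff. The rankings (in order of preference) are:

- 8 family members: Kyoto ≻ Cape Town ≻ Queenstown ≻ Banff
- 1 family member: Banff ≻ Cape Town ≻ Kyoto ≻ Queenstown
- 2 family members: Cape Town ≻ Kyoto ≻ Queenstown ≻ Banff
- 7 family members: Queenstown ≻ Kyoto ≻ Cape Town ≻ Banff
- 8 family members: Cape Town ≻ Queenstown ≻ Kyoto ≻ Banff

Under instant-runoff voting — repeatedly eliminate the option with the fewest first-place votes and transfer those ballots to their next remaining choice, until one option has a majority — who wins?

Kyoto

Round 1: Kyoto 8, Cape Town 10, Queenstown 7, Banff 1. Eliminate Banff.
Round 2: Kyoto 8, Cape Town 11, Queenstown 7. Eliminate Queenstown.
Round 3: Kyoto 15, Cape Town 11. Kyoto has a majority.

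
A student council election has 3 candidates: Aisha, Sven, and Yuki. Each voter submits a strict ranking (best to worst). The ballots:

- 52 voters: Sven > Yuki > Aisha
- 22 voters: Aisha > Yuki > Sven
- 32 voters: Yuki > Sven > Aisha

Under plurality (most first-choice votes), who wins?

Sven

First-place votes: Aisha 22, Sven 52, Yuki 32.
Sven has the most first-place votes.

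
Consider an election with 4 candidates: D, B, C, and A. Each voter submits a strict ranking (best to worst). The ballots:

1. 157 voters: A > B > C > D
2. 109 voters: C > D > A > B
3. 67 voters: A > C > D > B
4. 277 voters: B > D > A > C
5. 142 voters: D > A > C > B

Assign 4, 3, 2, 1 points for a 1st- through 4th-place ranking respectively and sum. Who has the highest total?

A

D: 157·1 + 109·3 + 67·2 + 277·3 + 142·4 = 2017
B: 157·3 + 109·1 + 67·1 + 277·4 + 142·1 = 1897
C: 157·2 + 109·4 + 67·3 + 277·1 + 142·2 = 1512
A: 157·4 + 109·2 + 67·4 + 277·2 + 142·3 = 2094
A has the highest Borda score (2094).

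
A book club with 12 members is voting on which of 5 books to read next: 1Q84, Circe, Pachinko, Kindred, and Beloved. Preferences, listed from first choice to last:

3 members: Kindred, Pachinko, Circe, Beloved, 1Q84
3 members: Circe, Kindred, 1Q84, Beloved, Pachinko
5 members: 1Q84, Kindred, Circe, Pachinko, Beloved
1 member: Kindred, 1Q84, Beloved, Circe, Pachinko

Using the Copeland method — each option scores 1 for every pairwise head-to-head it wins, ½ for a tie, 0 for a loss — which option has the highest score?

1Q84: beats Pachinko and Beloved; ties Circe; loses to Kindred → score 2.5.
Circe: beats Pachinko and Beloved; ties 1Q84; loses to Kindred → score 2.5.
Pachinko: beats Beloved; loses to 1Q84, Circe, and Kindred → score 1.
Kindred: beats 1Q84, Circe, Pachinko, and Beloved → score 4.
Beloved: loses to 1Q84, Circe, Pachinko, and Kindred → score 0.
Kindred has the best pairwise record.

Kindred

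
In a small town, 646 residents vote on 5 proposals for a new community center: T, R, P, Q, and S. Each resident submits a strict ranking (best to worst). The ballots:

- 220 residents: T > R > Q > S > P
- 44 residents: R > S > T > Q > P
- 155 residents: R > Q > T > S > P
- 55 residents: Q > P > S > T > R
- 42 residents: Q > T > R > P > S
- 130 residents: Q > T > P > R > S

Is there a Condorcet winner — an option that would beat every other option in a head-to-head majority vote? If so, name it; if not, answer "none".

none

Checking pairwise contests:
Q beats T 382–264.
T beats R 447–199.
T beats P 591–55.
R beats Q 419–227.
T beats S 547–99.
Every option loses at least one head-to-head, so there is no Condorcet winner.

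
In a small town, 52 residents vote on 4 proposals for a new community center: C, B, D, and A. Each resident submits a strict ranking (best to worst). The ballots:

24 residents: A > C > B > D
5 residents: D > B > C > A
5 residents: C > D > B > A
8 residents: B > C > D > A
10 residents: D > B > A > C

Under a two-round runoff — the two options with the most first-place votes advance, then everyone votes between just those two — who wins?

Round 1 first-place votes: C 5, B 8, D 15, A 24.
A and D advance.
Runoff: A is preferred to D by 24 voters; D by 28.
D wins the runoff.

D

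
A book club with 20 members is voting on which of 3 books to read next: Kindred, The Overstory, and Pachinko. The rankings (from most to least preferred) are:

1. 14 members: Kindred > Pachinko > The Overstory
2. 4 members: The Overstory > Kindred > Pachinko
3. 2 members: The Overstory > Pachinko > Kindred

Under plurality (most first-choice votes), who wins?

Kindred

First-place votes: Kindred 14, The Overstory 6, Pachinko 0.
Kindred has the most first-place votes.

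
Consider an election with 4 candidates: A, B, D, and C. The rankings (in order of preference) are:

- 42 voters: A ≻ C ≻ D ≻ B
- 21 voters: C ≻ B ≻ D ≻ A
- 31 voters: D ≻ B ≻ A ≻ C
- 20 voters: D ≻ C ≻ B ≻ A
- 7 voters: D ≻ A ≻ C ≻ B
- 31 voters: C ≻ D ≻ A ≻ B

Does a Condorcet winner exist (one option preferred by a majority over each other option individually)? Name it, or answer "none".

none

Checking pairwise contests:
D beats A 110–42.
A beats B 80–72.
C beats D 94–58.
A beats C 80–72.
Every option loses at least one head-to-head, so there is no Condorcet winner.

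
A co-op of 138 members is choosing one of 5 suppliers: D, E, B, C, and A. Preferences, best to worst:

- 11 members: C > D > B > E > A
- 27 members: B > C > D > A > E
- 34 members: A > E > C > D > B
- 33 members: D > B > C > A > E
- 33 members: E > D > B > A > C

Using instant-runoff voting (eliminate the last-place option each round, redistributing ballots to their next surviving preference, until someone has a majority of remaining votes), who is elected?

Round 1: D 33, E 33, B 27, C 11, A 34. Eliminate C.
Round 2: D 44, E 33, B 27, A 34. Eliminate B.
Round 3: D 71, E 33, A 34. D has a majority.

D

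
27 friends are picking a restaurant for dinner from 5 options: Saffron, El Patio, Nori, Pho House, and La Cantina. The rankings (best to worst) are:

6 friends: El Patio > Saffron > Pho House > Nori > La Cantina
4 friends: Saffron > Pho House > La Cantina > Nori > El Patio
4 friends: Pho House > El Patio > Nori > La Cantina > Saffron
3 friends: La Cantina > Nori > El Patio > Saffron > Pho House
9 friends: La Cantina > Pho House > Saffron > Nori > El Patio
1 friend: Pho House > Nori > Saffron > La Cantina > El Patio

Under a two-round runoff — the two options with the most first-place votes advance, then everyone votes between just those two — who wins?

La Cantina

Round 1 first-place votes: Saffron 4, El Patio 6, Nori 0, Pho House 5, La Cantina 12.
La Cantina and El Patio advance.
Runoff: La Cantina is preferred to El Patio by 17 voters; El Patio by 10.
La Cantina wins the runoff.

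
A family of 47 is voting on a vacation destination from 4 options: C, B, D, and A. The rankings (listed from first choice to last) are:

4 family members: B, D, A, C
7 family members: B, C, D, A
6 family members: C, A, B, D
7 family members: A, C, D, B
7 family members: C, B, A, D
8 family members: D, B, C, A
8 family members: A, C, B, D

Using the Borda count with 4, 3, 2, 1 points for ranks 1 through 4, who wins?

C: 4·1 + 7·3 + 6·4 + 7·3 + 7·4 + 8·2 + 8·3 = 138
B: 4·4 + 7·4 + 6·2 + 7·1 + 7·3 + 8·3 + 8·2 = 124
D: 4·3 + 7·2 + 6·1 + 7·2 + 7·1 + 8·4 + 8·1 = 93
A: 4·2 + 7·1 + 6·3 + 7·4 + 7·2 + 8·1 + 8·4 = 115
C has the highest Borda score (138).

C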